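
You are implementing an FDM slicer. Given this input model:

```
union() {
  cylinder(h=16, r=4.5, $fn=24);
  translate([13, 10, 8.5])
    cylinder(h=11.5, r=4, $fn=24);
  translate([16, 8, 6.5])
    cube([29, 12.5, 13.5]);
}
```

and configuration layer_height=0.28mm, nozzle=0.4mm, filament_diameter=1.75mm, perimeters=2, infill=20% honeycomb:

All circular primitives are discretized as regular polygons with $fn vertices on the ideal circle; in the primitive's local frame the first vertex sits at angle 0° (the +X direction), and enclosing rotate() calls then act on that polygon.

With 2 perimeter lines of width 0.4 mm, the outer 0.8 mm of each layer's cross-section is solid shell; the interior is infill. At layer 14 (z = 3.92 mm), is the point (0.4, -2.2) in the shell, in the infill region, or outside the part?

infill

At z = 3.92 mm: the r=4.5 cylinder contributes a regular 24-gon of circumradius 4.5; the cylinder at (13, 10) is not intersected at this z (z outside [8.5, 20]); the cube at (16, 8) is not intersected at this z (z outside [6.5, 20]); Combining (union): only the r=4.5 cylinder is present, so the union is just that shape — 1 connected region. Overall, the cross-section is a single solid region. The nearest boundary edge runs (-0.00, -4.50)→(1.16, -4.35); distance from the point to it = 2.23 mm. The point is inside the cross-section and 2.23 mm from the nearest boundary — more than the 0.8 mm shell width (2 × 0.4), so it's in the infill interior.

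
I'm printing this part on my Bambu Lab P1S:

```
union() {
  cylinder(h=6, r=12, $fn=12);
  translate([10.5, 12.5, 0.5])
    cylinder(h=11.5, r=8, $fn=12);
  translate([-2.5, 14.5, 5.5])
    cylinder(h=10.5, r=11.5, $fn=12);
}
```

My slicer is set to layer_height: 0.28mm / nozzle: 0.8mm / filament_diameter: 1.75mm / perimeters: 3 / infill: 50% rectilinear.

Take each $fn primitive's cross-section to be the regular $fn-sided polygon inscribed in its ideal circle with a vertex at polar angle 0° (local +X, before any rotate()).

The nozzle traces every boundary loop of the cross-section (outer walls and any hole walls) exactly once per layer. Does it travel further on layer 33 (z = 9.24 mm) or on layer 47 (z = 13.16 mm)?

Layer 33 (z = 9.24): the cylinder does not reach this height (z outside [0, 6]); the r=8 cylinder at (10.5, 12.5) contributes a regular 12-gon of circumradius 8 (perimeter = 2·12·8.000·sin(180°/12) = 49.69 mm); the cylinder at (-2.5, 14.5): section is a regular 12-gon, circumradius r=11.5 (perimeter = 2·12·11.500·sin(180°/12) = 71.43 mm); Merging all regions: the regions partially overlap (shared area 54.70 mm²), so the edge portions inside another operand are dropped and the merged outline is re-measured after clipping — boundary = 90.71 mm. So its perimeter = 90.71 mm. Layer 47 (z = 13.16): the cylinder is not intersected at this z (z outside [0, 6]); the cylinder at (10.5, 12.5) is not intersected at this z (z outside [0.5, 12]); the r=11.5 cylinder at (-2.5, 14.5) gives a regular 12-gon of circumradius 11.5 (constant along its height) (perimeter = 2·12·11.500·sin(180°/12) = 71.43 mm); Merging all regions: only the r=11.5 cylinder at (-2.5, 14.5) is present, so the union is just that shape — boundary = 71.43 mm. So its perimeter = 71.43 mm. Layer 33 is larger (90.71 vs 71.43 mm).

layer 33 (z = 9.24 mm)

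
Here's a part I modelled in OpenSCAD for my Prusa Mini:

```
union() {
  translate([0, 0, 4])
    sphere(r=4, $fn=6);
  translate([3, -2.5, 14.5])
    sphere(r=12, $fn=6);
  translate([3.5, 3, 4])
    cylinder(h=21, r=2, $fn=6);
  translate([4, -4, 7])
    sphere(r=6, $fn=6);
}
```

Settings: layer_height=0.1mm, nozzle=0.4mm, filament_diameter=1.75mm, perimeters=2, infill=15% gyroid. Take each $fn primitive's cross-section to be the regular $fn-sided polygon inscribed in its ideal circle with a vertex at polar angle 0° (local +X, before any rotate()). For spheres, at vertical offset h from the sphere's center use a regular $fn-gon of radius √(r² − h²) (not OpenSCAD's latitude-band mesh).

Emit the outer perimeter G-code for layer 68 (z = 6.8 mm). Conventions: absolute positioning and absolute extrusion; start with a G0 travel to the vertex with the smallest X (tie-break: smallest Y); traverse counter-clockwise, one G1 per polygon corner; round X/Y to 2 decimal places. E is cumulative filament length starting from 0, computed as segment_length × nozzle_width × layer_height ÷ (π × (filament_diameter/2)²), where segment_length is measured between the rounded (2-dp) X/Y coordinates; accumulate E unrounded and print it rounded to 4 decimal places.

G0 X-6.20 Y-2.50 Z6.80
G1 X-1.60 Y-10.47 E0.1530
G1 X7.60 Y-10.47 E0.3060
G1 X12.20 Y-2.50 E0.4591
G1 X7.60 Y5.47 E0.6121
G1 X-1.60 Y5.47 E0.7651
G1 X-6.20 Y-2.50 E0.9181

At z = 6.8 mm: the sphere: section is a regular 6-gon, circumradius = √(r²−h²) = √(4²−2.8²) = 2.857; the r=12 sphere at (3, -2.5) slices to a regular 6-gon of circumradius 9.204 (√(r²−h²) with h=7.7 from center); the r=2 cylinder at (3.5, 3) gives a regular 6-gon of circumradius 2 (constant along its height); the r=6 sphere at (4, -4) slices to a regular 6-gon of circumradius 5.997 (√(r²−h²) with h=0.2 from center); Taking the union: the regions partially overlap (shared area 125.02 mm²), so overlapping operands fuse into one piece — 1 connected region. The outline is a single polygon with 6 vertices. Extrusion per mm of travel: 0.4 × 0.1 / (π × 0.875²) = 0.016630. Accumulating E over each segment gives final E = 0.9181.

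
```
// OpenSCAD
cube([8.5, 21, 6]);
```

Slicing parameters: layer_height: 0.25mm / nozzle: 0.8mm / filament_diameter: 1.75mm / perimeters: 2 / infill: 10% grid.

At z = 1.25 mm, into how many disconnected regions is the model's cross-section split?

At z = 1.25 mm: the cube (footprint 8.5×21) is included at this height. The result has 1 disconnected region.

1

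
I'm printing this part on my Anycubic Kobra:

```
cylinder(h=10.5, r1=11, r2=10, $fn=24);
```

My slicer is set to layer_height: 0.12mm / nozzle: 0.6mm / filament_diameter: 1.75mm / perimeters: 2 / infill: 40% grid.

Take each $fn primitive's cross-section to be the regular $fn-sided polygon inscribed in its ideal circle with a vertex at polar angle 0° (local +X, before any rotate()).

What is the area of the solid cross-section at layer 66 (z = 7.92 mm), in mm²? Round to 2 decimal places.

At z = 7.92 mm: the cone: at t=0.754 of its height the radius interpolates to r₁+(r₂−r₁)t = 10.246, giving a regular 24-gon of that circumradius (area = (24/2)·10.246²·sin(360°/24) = 326.03 mm²). Overall, the cross-section is a single solid region. Net area = 326.03 mm².

326.03 mm²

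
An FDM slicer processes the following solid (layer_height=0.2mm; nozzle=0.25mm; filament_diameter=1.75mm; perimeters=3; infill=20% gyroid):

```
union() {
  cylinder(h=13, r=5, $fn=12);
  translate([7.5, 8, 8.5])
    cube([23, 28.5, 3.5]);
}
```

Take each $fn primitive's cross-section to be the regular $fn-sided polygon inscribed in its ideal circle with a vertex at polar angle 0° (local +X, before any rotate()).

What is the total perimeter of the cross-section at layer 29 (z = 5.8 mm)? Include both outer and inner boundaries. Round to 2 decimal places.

At z = 5.8 mm: the r=5 cylinder contributes a regular 12-gon of circumradius 5 (perimeter = 2·12·5.000·sin(180°/12) = 31.06 mm); the cube at (7.5, 8) does not reach this height (z outside [8.5, 12]); Merging all regions: only the r=5 cylinder is present, so the union is just that shape — boundary = 31.06 mm. Overall, the cross-section is a single solid region. Total boundary length (outer) = 31.06 mm.

31.06 mm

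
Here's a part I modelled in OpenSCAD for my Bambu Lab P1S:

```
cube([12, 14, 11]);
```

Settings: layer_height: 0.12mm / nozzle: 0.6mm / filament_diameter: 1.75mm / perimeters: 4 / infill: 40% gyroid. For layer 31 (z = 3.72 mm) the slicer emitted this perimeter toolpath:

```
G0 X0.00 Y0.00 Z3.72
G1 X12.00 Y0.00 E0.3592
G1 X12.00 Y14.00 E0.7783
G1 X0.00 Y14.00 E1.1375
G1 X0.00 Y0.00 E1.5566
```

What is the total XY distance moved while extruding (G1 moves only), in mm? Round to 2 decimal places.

Sum the Euclidean lengths of each G1 segment: total = 52.00 mm.

52.00 mm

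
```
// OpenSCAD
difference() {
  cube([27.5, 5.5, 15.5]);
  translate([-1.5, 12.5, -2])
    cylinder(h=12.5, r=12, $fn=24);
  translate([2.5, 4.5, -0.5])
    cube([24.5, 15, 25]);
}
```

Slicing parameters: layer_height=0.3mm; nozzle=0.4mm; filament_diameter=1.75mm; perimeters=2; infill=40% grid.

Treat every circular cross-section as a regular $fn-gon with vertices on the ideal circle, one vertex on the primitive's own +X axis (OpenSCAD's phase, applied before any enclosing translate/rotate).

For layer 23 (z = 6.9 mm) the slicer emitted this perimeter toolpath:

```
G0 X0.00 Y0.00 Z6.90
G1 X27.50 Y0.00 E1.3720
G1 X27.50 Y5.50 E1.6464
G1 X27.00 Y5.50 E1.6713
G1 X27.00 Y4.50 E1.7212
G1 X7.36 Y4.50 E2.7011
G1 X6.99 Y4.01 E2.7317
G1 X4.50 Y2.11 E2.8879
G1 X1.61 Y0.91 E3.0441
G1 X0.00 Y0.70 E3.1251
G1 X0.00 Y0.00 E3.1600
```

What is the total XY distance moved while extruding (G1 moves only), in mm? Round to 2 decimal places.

63.34 mm

Sum the Euclidean lengths of each G1 segment: total = 63.34 mm.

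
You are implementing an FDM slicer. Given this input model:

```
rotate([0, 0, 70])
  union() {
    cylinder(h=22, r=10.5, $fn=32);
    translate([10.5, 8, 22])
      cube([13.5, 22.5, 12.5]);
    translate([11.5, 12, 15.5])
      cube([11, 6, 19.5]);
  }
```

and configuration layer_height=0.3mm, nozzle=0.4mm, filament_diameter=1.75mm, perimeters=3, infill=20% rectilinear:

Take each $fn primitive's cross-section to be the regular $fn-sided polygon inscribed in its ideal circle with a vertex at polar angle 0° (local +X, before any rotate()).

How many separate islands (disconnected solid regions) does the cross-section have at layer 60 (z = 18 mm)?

At z = 18 mm: the cylinder: section is a regular 32-gon, circumradius r=10.5; the cube at (10.5, 8) does not reach this height (z outside [22, 34.5]); the cube at (11.5, 12) is present — its section is the full 11×6 rectangle; Taking the union: the 2 present regions are separate (no shared area or edge), so areas and boundary lengths simply add and each stays a separate island — 2 connected regions; (rotated 70° about Z; rotation is an isometry so areas/perimeters/island counts are preserved). Overall, the cross-section has 2 separate islands. Island count = 2.

2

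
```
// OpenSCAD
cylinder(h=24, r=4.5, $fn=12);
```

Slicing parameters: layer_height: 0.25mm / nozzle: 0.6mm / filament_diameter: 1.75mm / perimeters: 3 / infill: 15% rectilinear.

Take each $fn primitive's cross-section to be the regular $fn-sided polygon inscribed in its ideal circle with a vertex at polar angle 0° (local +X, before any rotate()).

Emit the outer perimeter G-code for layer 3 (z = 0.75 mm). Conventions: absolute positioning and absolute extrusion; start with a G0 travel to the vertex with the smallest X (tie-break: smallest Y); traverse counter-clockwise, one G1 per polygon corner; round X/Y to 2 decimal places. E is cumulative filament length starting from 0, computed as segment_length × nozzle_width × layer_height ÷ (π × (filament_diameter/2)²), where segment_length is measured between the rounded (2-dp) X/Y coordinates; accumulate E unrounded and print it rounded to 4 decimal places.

At z = 0.75 mm: the cylinder: section is a regular 12-gon, circumradius r=4.5. The outline is a single polygon with 12 vertices. Extrusion per mm of travel: 0.6 × 0.25 / (π × 0.875²) = 0.062363. Accumulating E over each segment gives final E = 1.7438.

G0 X-4.50 Y0.00 Z0.75
G1 X-3.90 Y-2.25 E0.1452
G1 X-2.25 Y-3.90 E0.2907
G1 X0.00 Y-4.50 E0.4360
G1 X2.25 Y-3.90 E0.5812
G1 X3.90 Y-2.25 E0.7267
G1 X4.50 Y0.00 E0.8719
G1 X3.90 Y2.25 E1.0171
G1 X2.25 Y3.90 E1.1627
G1 X0.00 Y4.50 E1.3079
G1 X-2.25 Y3.90 E1.4531
G1 X-3.90 Y2.25 E1.5986
G1 X-4.50 Y0.00 E1.7438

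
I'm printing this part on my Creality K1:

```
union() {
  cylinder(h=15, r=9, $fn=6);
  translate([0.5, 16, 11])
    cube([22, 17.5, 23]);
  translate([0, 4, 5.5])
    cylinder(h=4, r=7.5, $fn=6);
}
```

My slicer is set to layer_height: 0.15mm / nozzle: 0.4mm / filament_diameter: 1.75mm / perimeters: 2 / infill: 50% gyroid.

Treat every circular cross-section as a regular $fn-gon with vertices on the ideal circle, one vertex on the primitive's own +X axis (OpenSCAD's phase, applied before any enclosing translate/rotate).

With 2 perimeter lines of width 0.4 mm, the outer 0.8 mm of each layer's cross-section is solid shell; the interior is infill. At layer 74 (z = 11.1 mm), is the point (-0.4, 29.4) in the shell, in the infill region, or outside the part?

outside

At z = 11.1 mm: the r=9 cylinder gives a regular 6-gon of circumradius 9 (constant along its height); the cube at (0.5, 16) (footprint 22×17.5) is included at this height; the cylinder at (0, 4) is absent (z outside [5.5, 9.5]); Combining (union): the 2 present regions are separate (no shared area or edge), so areas and boundary lengths simply add and each stays a separate island — 2 connected regions. Overall, the cross-section has 2 separate islands. The nearest boundary edge runs (0.50, 16.00)→(0.50, 33.50); distance from the point to it = 0.90 mm. The point is not inside any of the regions above, so it lies outside the cross-section (0.90 mm from the nearest boundary).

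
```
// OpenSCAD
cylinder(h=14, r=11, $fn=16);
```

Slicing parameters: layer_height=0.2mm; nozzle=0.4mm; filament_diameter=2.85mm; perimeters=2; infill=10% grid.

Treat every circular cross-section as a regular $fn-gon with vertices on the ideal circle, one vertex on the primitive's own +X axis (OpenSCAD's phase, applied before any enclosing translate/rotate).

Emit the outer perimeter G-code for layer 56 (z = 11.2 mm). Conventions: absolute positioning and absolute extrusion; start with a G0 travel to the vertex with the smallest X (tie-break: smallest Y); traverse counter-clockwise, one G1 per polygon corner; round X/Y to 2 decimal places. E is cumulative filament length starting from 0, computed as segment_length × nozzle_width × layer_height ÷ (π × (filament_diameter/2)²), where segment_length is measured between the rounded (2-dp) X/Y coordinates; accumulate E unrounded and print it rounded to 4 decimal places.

At z = 11.2 mm: the cylinder: section is a regular 16-gon, circumradius r=11. The outline is a single polygon with 16 vertices. Extrusion per mm of travel: 0.4 × 0.2 / (π × 1.425²) = 0.012540. Accumulating E over each segment gives final E = 0.8611.

G0 X-11.00 Y0.00 Z11.20
G1 X-10.16 Y-4.21 E0.0538
G1 X-7.78 Y-7.78 E0.1076
G1 X-4.21 Y-10.16 E0.1614
G1 X0.00 Y-11.00 E0.2153
G1 X4.21 Y-10.16 E0.2691
G1 X7.78 Y-7.78 E0.3229
G1 X10.16 Y-4.21 E0.3767
G1 X11.00 Y0.00 E0.4306
G1 X10.16 Y4.21 E0.4844
G1 X7.78 Y7.78 E0.5382
G1 X4.21 Y10.16 E0.5920
G1 X0.00 Y11.00 E0.6458
G1 X-4.21 Y10.16 E0.6997
G1 X-7.78 Y7.78 E0.7535
G1 X-10.16 Y4.21 E0.8073
G1 X-11.00 Y0.00 E0.8611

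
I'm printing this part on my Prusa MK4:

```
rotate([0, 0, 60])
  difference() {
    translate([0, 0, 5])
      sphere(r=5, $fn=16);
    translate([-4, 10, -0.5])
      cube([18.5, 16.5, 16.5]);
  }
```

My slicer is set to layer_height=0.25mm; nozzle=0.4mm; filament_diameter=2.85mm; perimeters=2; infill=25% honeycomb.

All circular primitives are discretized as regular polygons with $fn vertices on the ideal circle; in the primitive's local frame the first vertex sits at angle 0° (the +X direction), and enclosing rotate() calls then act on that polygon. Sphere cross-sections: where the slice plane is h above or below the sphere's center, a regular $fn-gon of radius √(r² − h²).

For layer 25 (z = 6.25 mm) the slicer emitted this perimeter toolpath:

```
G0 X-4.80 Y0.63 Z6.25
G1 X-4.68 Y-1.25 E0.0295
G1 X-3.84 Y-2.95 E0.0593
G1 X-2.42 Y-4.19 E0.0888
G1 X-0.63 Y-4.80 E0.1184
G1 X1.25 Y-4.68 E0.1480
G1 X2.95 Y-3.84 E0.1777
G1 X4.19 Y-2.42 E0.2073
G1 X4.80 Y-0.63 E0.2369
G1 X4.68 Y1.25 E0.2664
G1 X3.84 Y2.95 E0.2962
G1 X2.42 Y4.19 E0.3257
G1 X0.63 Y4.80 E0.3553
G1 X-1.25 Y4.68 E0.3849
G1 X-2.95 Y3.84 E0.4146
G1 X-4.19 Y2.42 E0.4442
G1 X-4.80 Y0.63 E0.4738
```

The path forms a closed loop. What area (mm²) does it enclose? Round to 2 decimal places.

Apply the shoelace formula to the sequence of (X, Y) vertices; enclosed area = 71.76 mm².

71.76 mm²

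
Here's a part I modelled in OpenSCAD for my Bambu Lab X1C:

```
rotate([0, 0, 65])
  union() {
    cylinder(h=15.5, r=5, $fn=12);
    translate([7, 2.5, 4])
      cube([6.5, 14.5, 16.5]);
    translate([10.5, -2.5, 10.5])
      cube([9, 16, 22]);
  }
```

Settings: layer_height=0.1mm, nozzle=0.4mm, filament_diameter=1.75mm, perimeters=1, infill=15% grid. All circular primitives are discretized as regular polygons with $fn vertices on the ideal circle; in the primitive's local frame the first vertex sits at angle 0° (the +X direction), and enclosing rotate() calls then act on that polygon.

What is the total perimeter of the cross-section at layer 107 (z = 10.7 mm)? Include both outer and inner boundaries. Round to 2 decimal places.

95.06 mm

At z = 10.7 mm: the cylinder: section is a regular 12-gon, circumradius r=5 (perimeter = 2·12·5.000·sin(180°/12) = 31.06 mm); the cube at (7, 2.5) (footprint 6.5×14.5) is included at this height (perimeter 42.00 mm); the cube at (10.5, -2.5) (footprint 9×16) is included at this height (perimeter 50.00 mm); Taking the union: the regions partially overlap (shared area 33.00 mm²), so the edge portions inside another operand are dropped and the merged outline is re-measured after clipping — boundary = 95.06 mm; (rotated 65° about Z; rotation is an isometry so areas/perimeters/island counts are preserved). Overall, the cross-section has 2 separate islands. Total boundary length (outer) = 95.06 mm.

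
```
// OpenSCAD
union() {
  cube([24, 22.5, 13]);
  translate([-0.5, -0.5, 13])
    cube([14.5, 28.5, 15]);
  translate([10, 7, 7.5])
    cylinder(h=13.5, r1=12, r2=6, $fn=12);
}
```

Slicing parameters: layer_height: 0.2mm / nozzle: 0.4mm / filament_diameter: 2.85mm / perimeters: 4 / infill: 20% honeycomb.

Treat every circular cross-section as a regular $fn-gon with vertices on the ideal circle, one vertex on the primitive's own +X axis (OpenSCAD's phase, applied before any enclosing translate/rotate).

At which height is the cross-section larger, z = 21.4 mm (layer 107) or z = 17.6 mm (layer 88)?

layer 88 (z = 17.6 mm)

Layer 107 (z = 21.4): the cube is absent (z outside [0, 13]); the 14.5×28.5 cube at (-0.5, -0.5) contributes its full rectangle (area 413.25 mm²); the cone at (10, 7) is not intersected at this z (z outside [7.5, 21]); Merging all regions: only the 14.5×28.5 cube at (-0.5, -0.5) is present, so the union is just that shape — area = 413.25 mm². So its area = 413.25 mm². Layer 88 (z = 17.6): the cube does not reach this height (z outside [0, 13]); the 14.5×28.5 cube at (-0.5, -0.5) contributes its full rectangle (area 413.25 mm²); the cone at (10, 7): at t=0.748 of its height the radius interpolates to r₁+(r₂−r₁)t = 7.511, giving a regular 12-gon of that circumradius (area = (12/2)·7.511²·sin(360°/12) = 169.25 mm²); Combining (union): the regions partially overlap — summed areas 582.50 mm² minus the doubly-counted overlap 140.38 mm² gives 442.12 mm² — area = 442.12 mm². So its area = 442.12 mm². Layer 88 is larger (442.12 vs 413.25 mm²).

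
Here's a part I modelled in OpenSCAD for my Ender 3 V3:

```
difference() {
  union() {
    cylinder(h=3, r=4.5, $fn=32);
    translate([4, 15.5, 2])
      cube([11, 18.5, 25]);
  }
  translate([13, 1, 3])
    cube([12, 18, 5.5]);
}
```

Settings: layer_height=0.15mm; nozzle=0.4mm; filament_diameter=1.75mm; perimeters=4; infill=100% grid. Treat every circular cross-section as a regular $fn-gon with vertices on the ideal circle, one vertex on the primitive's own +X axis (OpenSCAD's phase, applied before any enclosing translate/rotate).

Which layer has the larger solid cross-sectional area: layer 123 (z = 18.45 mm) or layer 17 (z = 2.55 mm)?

Layer 123 (z = 18.45): the cylinder is not intersected at this z (z outside [0, 3]); the cube at (4, 15.5) is present — its section is the full 11×18.5 rectangle (area 203.50 mm²); Combining (union): only the 11×18.5 cube at (4, 15.5) is present, so the union is just that shape — area = 203.50 mm²; the cube at (13, 1) does not reach this height (z outside [3, 8.5]); Taking the first minus the rest: none of the subtracted shapes is present at this height, so that combined region is unchanged — area = 203.50 mm². So its area = 203.50 mm². Layer 17 (z = 2.55): the r=4.5 cylinder contributes a regular 32-gon of circumradius 4.5 (area = (32/2)·4.500²·sin(360°/32) = 63.21 mm²); the cube at (4, 15.5) (footprint 11×18.5) is included at this height (area 203.50 mm²); Merging all regions: the 2 present regions are separate (no shared area or edge), so areas and boundary lengths simply add and each stays a separate island — area = 266.71 mm²; the cube at (13, 1) is absent (z outside [3, 8.5]); Subtracting the remaining from the first: none of the subtracted shapes is present at this height, so the result so far is unchanged — area = 266.71 mm². So its area = 266.71 mm². Layer 17 is larger (266.71 vs 203.50 mm²).

layer 17 (z = 2.55 mm)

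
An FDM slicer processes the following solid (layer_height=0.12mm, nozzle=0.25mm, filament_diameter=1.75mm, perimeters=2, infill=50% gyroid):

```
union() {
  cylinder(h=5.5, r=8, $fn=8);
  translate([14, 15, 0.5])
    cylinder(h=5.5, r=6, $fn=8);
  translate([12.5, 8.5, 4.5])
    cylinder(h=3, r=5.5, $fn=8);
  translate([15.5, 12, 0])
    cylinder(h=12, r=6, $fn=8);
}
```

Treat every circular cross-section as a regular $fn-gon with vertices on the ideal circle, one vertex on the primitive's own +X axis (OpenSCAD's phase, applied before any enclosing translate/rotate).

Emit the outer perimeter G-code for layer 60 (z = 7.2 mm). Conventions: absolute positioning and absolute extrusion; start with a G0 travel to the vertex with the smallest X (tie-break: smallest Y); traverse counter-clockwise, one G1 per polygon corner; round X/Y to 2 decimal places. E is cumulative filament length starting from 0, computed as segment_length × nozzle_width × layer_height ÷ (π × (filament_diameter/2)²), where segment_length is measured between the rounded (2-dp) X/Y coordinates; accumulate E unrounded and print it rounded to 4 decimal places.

At z = 7.2 mm: the cylinder does not reach this height (z outside [0, 5.5]); the cylinder at (14, 15) is absent (z outside [0.5, 6]); the r=5.5 cylinder at (12.5, 8.5) contributes a regular 8-gon of circumradius 5.5; the r=6 cylinder at (15.5, 12) contributes a regular 8-gon of circumradius 6; Merging all regions: the regions partially overlap (shared area 44.76 mm²), so overlapping operands fuse into one piece — 1 connected region. The outline is a single polygon with 12 vertices. Extrusion per mm of travel: 0.25 × 0.12 / (π × 0.875²) = 0.012473. Accumulating E over each segment gives final E = 0.5632.

G0 X7.00 Y8.50 Z7.20
G1 X8.61 Y4.61 E0.0525
G1 X12.50 Y3.00 E0.1050
G1 X16.39 Y4.61 E0.1575
G1 X17.27 Y6.73 E0.1862
G1 X19.74 Y7.76 E0.2195
G1 X21.50 Y12.00 E0.2768
G1 X19.74 Y16.24 E0.3341
G1 X15.50 Y18.00 E0.3913
G1 X11.26 Y16.24 E0.4486
G1 X9.88 Y12.91 E0.4935
G1 X8.61 Y12.39 E0.5106
G1 X7.00 Y8.50 E0.5632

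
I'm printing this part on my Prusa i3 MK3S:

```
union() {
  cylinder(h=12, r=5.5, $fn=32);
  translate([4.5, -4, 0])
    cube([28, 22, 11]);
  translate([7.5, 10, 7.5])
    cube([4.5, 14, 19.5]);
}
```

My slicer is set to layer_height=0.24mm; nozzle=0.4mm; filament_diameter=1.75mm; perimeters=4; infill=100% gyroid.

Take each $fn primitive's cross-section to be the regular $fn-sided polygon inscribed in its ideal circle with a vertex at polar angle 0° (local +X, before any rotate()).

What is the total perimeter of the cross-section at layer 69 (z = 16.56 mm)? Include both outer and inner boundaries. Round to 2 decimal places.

At z = 16.56 mm: the cylinder is not intersected at this z (z outside [0, 12]); the cube at (4.5, -4) is absent (z outside [0, 11]); the cube at (7.5, 10) is present — its section is the full 4.5×14 rectangle (perimeter 37.00 mm); Combining (union): only the 4.5×14 cube at (7.5, 10) is present, so the union is just that shape — boundary = 37.00 mm. Overall, the cross-section is a single solid region. Total boundary length (outer) = 37.00 mm.

37.00 mm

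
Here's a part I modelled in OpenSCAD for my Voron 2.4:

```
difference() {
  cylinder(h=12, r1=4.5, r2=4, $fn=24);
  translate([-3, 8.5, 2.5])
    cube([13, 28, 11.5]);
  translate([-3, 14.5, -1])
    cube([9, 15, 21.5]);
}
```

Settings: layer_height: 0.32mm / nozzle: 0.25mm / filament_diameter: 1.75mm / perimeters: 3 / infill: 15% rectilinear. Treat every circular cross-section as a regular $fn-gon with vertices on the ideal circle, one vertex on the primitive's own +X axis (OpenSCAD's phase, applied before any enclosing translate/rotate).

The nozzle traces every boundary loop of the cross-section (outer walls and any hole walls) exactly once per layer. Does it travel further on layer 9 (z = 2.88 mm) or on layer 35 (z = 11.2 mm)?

Layer 9 (z = 2.88): the cone (r1=4.5→r2=4) has section circumradius 4.380 here — a regular 24-gon (perimeter = 2·24·4.380·sin(180°/24) = 27.44 mm); the cube at (-3, 8.5) is present — its section is the full 13×28 rectangle (perimeter 82.00 mm); the cube at (-3, 14.5) (footprint 9×15) is included at this height (perimeter 48.00 mm); After the difference (first − rest): starting from the cone, the 13×28 cube at (-3, 8.5) misses the remaining region (no effect); the 9×15 cube at (-3, 14.5) misses the remaining region (no effect) — boundary = 27.44 mm. So its perimeter = 27.44 mm. Layer 35 (z = 11.2): the cone (r1=4.5→r2=4) has section circumradius 4.033 here — a regular 24-gon (perimeter = 2·24·4.033·sin(180°/24) = 25.27 mm); the 13×28 cube at (-3, 8.5) contributes its full rectangle (perimeter 82.00 mm); the cube at (-3, 14.5) is present — its section is the full 9×15 rectangle (perimeter 48.00 mm); After the difference (first − rest): starting from the cone, the 13×28 cube at (-3, 8.5) misses the remaining region (no effect); the 9×15 cube at (-3, 14.5) misses the remaining region (no effect) — boundary = 25.27 mm. So its perimeter = 25.27 mm. Layer 9 is larger (27.44 vs 25.27 mm).

layer 9 (z = 2.88 mm)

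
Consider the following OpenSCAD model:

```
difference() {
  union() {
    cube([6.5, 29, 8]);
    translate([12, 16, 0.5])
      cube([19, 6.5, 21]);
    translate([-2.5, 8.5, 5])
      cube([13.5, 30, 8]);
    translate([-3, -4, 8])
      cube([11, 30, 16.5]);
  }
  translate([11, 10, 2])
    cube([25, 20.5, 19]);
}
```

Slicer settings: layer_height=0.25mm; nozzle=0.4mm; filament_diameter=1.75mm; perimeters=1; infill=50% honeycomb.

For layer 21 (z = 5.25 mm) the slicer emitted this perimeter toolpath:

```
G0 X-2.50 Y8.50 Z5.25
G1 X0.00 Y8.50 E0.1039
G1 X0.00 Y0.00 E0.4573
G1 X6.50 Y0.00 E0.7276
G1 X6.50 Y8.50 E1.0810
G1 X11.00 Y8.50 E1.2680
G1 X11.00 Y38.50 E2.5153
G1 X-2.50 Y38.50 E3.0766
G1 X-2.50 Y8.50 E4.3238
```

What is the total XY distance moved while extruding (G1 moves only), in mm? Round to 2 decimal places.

104.00 mm

Sum the Euclidean lengths of each G1 segment: total = 104.00 mm.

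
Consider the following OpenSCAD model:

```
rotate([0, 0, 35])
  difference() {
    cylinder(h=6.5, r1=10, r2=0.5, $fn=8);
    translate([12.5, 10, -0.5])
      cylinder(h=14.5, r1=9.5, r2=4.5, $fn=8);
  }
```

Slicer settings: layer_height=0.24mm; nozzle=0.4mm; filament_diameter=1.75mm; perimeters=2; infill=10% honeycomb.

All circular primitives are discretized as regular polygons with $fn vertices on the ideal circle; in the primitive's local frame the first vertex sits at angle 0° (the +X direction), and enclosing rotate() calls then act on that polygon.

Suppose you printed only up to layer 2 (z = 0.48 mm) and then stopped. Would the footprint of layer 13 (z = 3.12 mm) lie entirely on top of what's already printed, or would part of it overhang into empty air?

entirely on top

Compare the two slices. At z = 0.48: the cone contributes a regular 8-gon of circumradius 9.298 (interpolated between r1=10 and r2=0.5 at t=0.074) (area = (8/2)·9.298²·sin(360°/8) = 244.55 mm²); the cone at (12.5, 10) contributes a regular 8-gon of circumradius 9.162 (interpolated between r1=9.5 and r2=4.5 at t=0.068) (area = (8/2)·9.162²·sin(360°/8) = 237.43 mm²); Taking the first minus the rest: starting from the cone (244.55 mm²), the cone at (12.5, 10) partially overlaps it — only the 7.21 mm² overlap (of its 237.43 mm²) is removed, clipping the outline — area = 237.34 mm²; (whole slice rotated 35° about Z — lengths, areas and connectivity unchanged). At z = 3.12: the cone: at t=0.480 of its height the radius interpolates to r₁+(r₂−r₁)t = 5.440, giving a regular 8-gon of that circumradius (area = (8/2)·5.440²·sin(360°/8) = 83.70 mm²); the cone at (12.5, 10): at t=0.250 of its height the radius interpolates to r₁+(r₂−r₁)t = 8.252, giving a regular 8-gon of that circumradius (area = (8/2)·8.252²·sin(360°/8) = 192.59 mm²); Taking the first minus the rest: starting from the cone (83.70 mm²), the cone at (12.5, 10) misses the remaining region (no effect) — area = 83.70 mm²; (rotated 35° about Z; rotation is an isometry so areas/perimeters/island counts are preserved). Checking containment: the cross-section at z = 3.12 is a subset of the cross-section at z = 0.48.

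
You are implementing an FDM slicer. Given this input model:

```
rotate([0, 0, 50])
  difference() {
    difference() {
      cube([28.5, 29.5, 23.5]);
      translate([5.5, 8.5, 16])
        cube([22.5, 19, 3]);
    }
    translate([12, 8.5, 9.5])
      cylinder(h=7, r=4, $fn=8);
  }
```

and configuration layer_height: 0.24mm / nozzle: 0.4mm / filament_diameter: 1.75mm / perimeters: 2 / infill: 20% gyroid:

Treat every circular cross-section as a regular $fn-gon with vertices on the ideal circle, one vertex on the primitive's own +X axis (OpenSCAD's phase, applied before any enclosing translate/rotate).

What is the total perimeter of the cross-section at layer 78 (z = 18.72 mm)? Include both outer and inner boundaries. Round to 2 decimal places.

At z = 18.72 mm: the cube is present — its section is the full 28.5×29.5 rectangle (perimeter 116.00 mm); the cube at (5.5, 8.5) (footprint 22.5×19) is included at this height (perimeter 83.00 mm); Taking the first minus the rest: starting from the 28.5×29.5 cube, the 22.5×19 cube at (5.5, 8.5) lies wholly inside it (removes its full 427.50 mm² and its 83.00 mm outline becomes a hole wall) — boundary (outer + 1 inner loop) = 199.00 mm; the cylinder at (12, 8.5) is not intersected at this z (z outside [9.5, 16.5]); Taking the first minus the rest: none of the subtracted shapes is present at this height, so the result so far is unchanged — boundary (outer + 1 inner loop) = 199.00 mm; (whole slice rotated 50° about Z — lengths, areas and connectivity unchanged). Overall, the cross-section is one region with 1 hole. Total boundary length (outer + inner) = 199.00 mm.

199.00 mm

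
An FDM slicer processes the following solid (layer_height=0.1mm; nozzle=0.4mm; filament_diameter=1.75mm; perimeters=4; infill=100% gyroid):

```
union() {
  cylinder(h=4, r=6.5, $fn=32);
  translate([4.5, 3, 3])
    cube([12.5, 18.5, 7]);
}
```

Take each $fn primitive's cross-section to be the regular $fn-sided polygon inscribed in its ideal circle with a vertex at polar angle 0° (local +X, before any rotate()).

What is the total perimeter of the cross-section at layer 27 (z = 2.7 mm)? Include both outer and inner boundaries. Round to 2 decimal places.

At z = 2.7 mm: the r=6.5 cylinder contributes a regular 32-gon of circumradius 6.5 (perimeter = 2·32·6.500·sin(180°/32) = 40.78 mm); the cube at (4.5, 3) is absent (z outside [3, 10]); Combining (union): only the r=6.5 cylinder is present, so the union is just that shape — boundary = 40.78 mm. Overall, the cross-section is a single solid region. Total boundary length (outer) = 40.78 mm.

40.78 mm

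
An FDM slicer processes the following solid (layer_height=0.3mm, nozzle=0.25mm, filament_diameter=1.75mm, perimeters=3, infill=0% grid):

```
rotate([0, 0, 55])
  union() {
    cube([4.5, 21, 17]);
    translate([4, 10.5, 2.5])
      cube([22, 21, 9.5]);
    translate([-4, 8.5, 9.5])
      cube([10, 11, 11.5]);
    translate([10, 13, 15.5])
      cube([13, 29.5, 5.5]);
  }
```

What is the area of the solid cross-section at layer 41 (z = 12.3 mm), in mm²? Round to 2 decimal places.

155.00 mm²

At z = 12.3 mm: the cube (footprint 4.5×21) is included at this height (area 94.50 mm²); the cube at (4, 10.5) is absent (z outside [2.5, 12]); the 10×11 cube at (-4, 8.5) contributes its full rectangle (area 110.00 mm²); the cube at (10, 13) is absent (z outside [15.5, 21]); Taking the union: the regions partially overlap — summed areas 204.50 mm² minus the doubly-counted overlap 49.50 mm² gives 155.00 mm² — area = 155.00 mm²; (rotated 55° about Z; rotation is an isometry so areas/perimeters/island counts are preserved). Overall, the cross-section is a single solid region. Net area = 155.00 mm².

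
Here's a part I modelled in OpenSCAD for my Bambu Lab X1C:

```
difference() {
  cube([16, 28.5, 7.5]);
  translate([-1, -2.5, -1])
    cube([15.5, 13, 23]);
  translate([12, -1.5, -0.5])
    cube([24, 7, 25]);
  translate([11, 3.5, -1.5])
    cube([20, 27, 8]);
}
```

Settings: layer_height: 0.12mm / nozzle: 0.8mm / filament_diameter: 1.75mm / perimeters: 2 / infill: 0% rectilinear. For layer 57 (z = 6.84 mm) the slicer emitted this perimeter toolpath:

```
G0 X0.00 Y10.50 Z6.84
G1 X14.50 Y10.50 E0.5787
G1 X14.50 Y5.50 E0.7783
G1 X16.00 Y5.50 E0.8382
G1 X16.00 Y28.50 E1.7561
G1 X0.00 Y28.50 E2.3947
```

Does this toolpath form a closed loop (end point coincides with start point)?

Start point (G0): (0.00, 10.50). End point (last G1): the path does not return to the start — open.

no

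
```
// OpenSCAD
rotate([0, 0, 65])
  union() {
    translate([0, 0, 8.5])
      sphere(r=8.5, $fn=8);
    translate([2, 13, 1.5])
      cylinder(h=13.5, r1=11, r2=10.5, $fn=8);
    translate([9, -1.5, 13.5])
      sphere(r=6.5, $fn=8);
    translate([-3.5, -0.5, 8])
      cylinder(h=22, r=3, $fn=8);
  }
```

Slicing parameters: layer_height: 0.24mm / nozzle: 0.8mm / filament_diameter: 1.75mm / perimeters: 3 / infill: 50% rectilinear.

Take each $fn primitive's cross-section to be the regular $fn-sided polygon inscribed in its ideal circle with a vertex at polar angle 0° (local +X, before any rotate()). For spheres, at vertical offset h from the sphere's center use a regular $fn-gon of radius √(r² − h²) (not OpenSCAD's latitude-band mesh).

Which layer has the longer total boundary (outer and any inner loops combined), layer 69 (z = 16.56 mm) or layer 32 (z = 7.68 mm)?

Layer 69 (z = 16.56): the r=8.5 sphere contributes a regular 8-gon of circumradius √(8.5²−8.06²) = 2.699 (perimeter = 2·8·2.699·sin(180°/8) = 16.53 mm); the cone at (2, 13) is not intersected at this z (z outside [1.5, 15]); the sphere at (9, -1.5): section is a regular 8-gon, circumradius = √(r²−h²) = √(6.5²−3.06²) = 5.735 (perimeter = 2·8·5.735·sin(180°/8) = 35.11 mm); the cylinder at (-3.5, -0.5): section is a regular 8-gon, circumradius r=3 (perimeter = 2·8·3.000·sin(180°/8) = 18.37 mm); Merging all regions: the regions partially overlap (shared area 5.32 mm²), so the edge portions inside another operand are dropped and the merged outline is re-measured after clipping — boundary = 60.44 mm; (whole slice rotated 65° about Z — lengths, areas and connectivity unchanged). So its perimeter = 60.44 mm. Layer 32 (z = 7.68): the r=8.5 sphere slices to a regular 8-gon of circumradius 8.460 (√(r²−h²) with h=0.82 from center) (perimeter = 2·8·8.460·sin(180°/8) = 51.80 mm); the cone at (2, 13) (r1=11→r2=10.5) has section circumradius 10.771 here — a regular 8-gon (perimeter = 2·8·10.771·sin(180°/8) = 65.95 mm); the r=6.5 sphere at (9, -1.5) slices to a regular 8-gon of circumradius 2.894 (√(r²−h²) with h=5.82 from center) (perimeter = 2·8·2.894·sin(180°/8) = 17.72 mm); the cylinder at (-3.5, -0.5) does not reach this height (z outside [8, 30]); Merging all regions: the regions partially overlap (shared area 49.44 mm²), so the edge portions inside another operand are dropped and the merged outline is re-measured after clipping — boundary = 96.05 mm; (rotated 65° about Z; rotation is an isometry so areas/perimeters/island counts are preserved). So its perimeter = 96.05 mm. Layer 32 is larger (96.05 vs 60.44 mm).

layer 32 (z = 7.68 mm)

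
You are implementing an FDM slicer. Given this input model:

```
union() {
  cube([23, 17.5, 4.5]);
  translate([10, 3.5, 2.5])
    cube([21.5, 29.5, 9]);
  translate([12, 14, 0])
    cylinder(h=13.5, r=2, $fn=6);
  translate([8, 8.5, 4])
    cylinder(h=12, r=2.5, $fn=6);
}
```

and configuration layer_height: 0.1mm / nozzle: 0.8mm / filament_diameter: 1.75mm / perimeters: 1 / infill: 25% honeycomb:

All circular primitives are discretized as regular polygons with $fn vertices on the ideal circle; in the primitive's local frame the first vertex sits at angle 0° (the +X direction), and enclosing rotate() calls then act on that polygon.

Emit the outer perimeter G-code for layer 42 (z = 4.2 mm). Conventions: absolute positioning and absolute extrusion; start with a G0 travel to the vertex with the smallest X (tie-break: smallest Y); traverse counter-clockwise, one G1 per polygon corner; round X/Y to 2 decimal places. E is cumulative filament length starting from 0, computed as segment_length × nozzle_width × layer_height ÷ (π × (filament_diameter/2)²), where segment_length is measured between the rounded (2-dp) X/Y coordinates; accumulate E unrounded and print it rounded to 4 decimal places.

G0 X0.00 Y0.00 Z4.20
G1 X23.00 Y0.00 E0.7650
G1 X23.00 Y3.50 E0.8814
G1 X31.50 Y3.50 E1.1641
G1 X31.50 Y33.00 E2.1453
G1 X10.00 Y33.00 E2.8604
G1 X10.00 Y17.50 E3.3759
G1 X0.00 Y17.50 E3.7085
G1 X0.00 Y0.00 E4.2906

At z = 4.2 mm: the 23×17.5 cube contributes its full rectangle; the cube at (10, 3.5) (footprint 21.5×29.5) is included at this height; the r=2 cylinder at (12, 14) contributes a regular 6-gon of circumradius 2; the cylinder at (8, 8.5): section is a regular 6-gon, circumradius r=2.5; Taking the union: the regions partially overlap (shared area 208.63 mm²), so overlapping operands fuse into one piece — 1 connected region. The outline is a single polygon with 8 vertices. Extrusion per mm of travel: 0.8 × 0.1 / (π × 0.875²) = 0.033260. Accumulating E over each segment gives final E = 4.2906.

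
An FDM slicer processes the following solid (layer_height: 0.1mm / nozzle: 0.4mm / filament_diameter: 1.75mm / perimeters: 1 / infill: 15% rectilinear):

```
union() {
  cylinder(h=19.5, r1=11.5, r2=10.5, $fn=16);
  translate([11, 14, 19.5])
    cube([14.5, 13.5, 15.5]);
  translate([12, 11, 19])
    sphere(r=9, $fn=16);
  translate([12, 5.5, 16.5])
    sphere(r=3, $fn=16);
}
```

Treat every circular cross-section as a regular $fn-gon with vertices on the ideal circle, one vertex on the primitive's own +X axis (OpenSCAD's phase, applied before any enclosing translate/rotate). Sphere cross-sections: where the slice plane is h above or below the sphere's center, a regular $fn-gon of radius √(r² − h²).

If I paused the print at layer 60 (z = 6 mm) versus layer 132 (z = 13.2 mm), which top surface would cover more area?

layer 132 (z = 13.2 mm)

Layer 60 (z = 6): the cone contributes a regular 16-gon of circumradius 11.192 (interpolated between r1=11.5 and r2=10.5 at t=0.308) (area = (16/2)·11.192²·sin(360°/16) = 383.50 mm²); the cube at (11, 14) is absent (z outside [19.5, 35]); the sphere at (12, 11) is absent (|z−center|=13.000 > r=9); the sphere at (12, 5.5) does not reach this height (|z−center|=10.500 > r=3); Taking the union: only the cone is present, so the union is just that shape — area = 383.50 mm². So its area = 383.50 mm². Layer 132 (z = 13.2): the cone (r1=11.5→r2=10.5) has section circumradius 10.823 here — a regular 16-gon (area = (16/2)·10.823²·sin(360°/16) = 358.62 mm²); the cube at (11, 14) does not reach this height (z outside [19.5, 35]); the r=9 sphere at (12, 11) contributes a regular 16-gon of circumradius √(9²−5.8²) = 6.882 (area = (16/2)·6.882²·sin(360°/16) = 144.99 mm²); the sphere at (12, 5.5) is absent (|z−center|=3.300 > r=3); Merging all regions: the regions partially overlap — summed areas 503.61 mm² minus the doubly-counted overlap 4.94 mm² gives 498.67 mm² — area = 498.67 mm². So its area = 498.67 mm². Layer 132 is larger (498.67 vs 383.50 mm²).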